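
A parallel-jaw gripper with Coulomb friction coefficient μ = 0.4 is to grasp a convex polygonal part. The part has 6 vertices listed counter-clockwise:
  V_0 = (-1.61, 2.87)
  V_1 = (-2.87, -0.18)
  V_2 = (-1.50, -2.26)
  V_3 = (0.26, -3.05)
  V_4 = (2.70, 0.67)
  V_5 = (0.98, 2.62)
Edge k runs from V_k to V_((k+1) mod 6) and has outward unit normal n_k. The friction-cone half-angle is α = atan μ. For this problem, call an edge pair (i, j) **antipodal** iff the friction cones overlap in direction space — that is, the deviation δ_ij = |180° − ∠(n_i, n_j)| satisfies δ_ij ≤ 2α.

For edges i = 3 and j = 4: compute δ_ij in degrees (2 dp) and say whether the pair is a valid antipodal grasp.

δ = 105.32°, invalid

α = atan 0.4 = 21.80°;  2α = 43.60°
edge 3: e_3 = (+2.44, +3.72);  n_3 = (+0.8362, -0.5485)
edge 4: e_4 = (-1.72, +1.95);  n_4 = (+0.7500, +0.6615)
∠(n_3, n_4) = 74.68°
δ = |180° − 74.68°| = 105.32°
105.32° > 2α = 43.60°  →  invalid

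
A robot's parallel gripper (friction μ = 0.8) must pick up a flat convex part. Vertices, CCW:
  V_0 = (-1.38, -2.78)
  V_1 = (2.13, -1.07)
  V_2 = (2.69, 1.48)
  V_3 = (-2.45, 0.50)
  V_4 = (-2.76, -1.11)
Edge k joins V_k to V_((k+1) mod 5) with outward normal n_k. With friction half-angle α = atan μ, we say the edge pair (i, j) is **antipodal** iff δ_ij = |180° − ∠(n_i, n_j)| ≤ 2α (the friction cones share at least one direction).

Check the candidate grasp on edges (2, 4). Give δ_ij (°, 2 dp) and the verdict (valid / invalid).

α = atan 0.8 = 38.66°;  2α = 77.32°
edge 2: e_2 = (-5.14, -0.98);  n_2 = (-0.1873, +0.9823)
edge 4: e_4 = (+1.38, -1.67);  n_4 = (-0.7709, -0.6370)
∠(n_2, n_4) = 118.77°
δ = |180° − 118.77°| = 61.23°
61.23° ≤ 2α = 77.32°  →  valid

δ = 61.23°, valid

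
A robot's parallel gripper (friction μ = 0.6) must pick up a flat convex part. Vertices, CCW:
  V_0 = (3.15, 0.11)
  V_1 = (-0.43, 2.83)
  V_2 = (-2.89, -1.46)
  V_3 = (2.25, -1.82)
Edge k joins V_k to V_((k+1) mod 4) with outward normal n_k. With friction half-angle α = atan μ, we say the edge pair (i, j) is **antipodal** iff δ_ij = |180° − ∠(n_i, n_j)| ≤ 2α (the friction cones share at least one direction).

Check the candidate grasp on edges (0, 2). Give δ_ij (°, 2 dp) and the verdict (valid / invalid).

δ = 33.22°, valid

α = atan 0.6 = 30.96°;  2α = 61.93°
edge 0: e_0 = (-3.58, +2.72);  n_0 = (+0.6050, +0.7962)
edge 2: e_2 = (+5.14, -0.36);  n_2 = (-0.0699, -0.9976)
∠(n_0, n_2) = 146.78°
δ = |180° − 146.78°| = 33.22°
33.22° ≤ 2α = 61.93°  →  valid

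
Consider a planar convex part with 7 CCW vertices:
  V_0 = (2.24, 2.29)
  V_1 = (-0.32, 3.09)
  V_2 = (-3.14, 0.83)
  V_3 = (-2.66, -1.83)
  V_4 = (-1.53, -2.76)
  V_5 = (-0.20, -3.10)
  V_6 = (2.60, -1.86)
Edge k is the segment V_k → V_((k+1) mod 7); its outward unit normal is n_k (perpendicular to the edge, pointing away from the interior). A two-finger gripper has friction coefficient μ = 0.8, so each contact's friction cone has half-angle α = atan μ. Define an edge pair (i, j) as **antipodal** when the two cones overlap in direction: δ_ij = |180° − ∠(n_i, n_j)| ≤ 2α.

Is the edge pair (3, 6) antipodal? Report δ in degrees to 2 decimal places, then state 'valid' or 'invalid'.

δ = 45.59°, valid

α = atan 0.8 = 38.66°;  2α = 77.32°
edge 3: e_3 = (+1.13, -0.93);  n_3 = (-0.6355, -0.7721)
edge 6: e_6 = (-0.36, +4.15);  n_6 = (+0.9963, +0.0864)
∠(n_3, n_6) = 134.41°
δ = |180° − 134.41°| = 45.59°
45.59° ≤ 2α = 77.32°  →  valid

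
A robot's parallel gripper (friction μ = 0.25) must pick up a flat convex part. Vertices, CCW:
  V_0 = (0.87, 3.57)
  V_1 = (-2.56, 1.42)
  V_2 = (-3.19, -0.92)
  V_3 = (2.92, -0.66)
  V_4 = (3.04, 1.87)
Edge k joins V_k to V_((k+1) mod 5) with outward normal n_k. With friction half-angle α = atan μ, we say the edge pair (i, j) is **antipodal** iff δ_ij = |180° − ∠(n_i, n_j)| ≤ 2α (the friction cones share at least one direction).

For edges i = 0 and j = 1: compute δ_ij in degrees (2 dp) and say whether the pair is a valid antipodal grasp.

α = atan 0.25 = 14.04°;  2α = 28.07°
edge 0: e_0 = (-3.43, -2.15);  n_0 = (-0.5311, +0.8473)
edge 1: e_1 = (-0.63, -2.34);  n_1 = (-0.9656, +0.2600)
∠(n_0, n_1) = 42.85°
δ = |180° − 42.85°| = 137.15°
137.15° > 2α = 28.07°  →  invalid

δ = 137.15°, invalid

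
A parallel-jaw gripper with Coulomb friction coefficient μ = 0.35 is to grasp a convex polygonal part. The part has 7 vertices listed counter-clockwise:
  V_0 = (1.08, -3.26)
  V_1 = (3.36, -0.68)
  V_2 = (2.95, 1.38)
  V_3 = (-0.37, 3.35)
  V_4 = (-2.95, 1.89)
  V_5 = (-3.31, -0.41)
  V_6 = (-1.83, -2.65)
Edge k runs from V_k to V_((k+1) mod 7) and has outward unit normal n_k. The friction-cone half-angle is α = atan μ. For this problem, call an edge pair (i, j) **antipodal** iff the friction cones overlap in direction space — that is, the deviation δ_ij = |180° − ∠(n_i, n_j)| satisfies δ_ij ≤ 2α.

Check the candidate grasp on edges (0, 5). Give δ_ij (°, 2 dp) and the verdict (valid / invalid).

α = atan 0.35 = 19.29°;  2α = 38.58°
edge 0: e_0 = (+2.28, +2.58);  n_0 = (+0.7493, -0.6622)
edge 5: e_5 = (+1.48, -2.24);  n_5 = (-0.8343, -0.5513)
∠(n_0, n_5) = 105.08°
δ = |180° − 105.08°| = 74.92°
74.92° > 2α = 38.58°  →  invalid

δ = 74.92°, invalid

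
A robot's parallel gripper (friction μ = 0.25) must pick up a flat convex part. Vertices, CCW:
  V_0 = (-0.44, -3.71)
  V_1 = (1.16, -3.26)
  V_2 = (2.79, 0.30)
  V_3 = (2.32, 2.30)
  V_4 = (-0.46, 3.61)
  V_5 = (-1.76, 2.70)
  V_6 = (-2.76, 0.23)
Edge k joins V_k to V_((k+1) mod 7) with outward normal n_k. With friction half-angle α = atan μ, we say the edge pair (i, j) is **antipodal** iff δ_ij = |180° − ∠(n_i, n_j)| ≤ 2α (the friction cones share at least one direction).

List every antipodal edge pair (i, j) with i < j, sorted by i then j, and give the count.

count = 3; pairs: (0,4), (1,5), (2,6)

α = atan 0.25 = 14.04°;  2α = 28.07°
n_0 = (+0.2707, -0.9627)
n_1 = (+0.9092, -0.4163)
n_2 = (+0.9735, +0.2288)
n_3 = (+0.4263, +0.9046)
n_4 = (-0.5735, +0.8192)
n_5 = (-0.9269, +0.3753)
n_6 = (-0.8617, -0.5074)
  (0,1): δ = 130.31°  ·
  (0,2): δ = 92.48°  ·
  (0,3): δ = 40.94°  ·
  (0,4): δ = 19.28°  ✓
  (0,5): δ = 52.25°  ·
  (0,6): δ = 104.78°  ·
  (1,2): δ = 142.17°  ·
  (1,3): δ = 90.63°  ·
  (1,4): δ = 30.41°  ·
  (1,5): δ = 2.56°  ✓
  (1,6): δ = 55.09°  ·
  (2,3): δ = 128.46°  ·
  (2,4): δ = 68.23°  ·
  (2,5): δ = 35.27°  ·
  (2,6): δ = 17.27°  ✓
  (3,4): δ = 119.78°  ·
  (3,5): δ = 86.81°  ·
  (3,6): δ = 34.28°  ·
  (4,5): δ = 147.03°  ·
  (4,6): δ = 94.50°  ·
  (5,6): δ = 127.47°  ·
antipodal pairs: 3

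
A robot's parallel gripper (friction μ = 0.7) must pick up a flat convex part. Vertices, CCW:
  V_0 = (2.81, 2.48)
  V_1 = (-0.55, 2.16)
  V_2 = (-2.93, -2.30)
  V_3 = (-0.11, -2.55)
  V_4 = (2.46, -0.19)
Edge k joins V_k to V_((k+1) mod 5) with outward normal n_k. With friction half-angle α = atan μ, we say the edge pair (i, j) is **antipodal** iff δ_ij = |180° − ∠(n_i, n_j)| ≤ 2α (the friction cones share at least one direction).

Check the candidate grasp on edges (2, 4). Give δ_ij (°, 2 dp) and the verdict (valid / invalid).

α = atan 0.7 = 34.99°;  2α = 69.98°
edge 2: e_2 = (+2.82, -0.25);  n_2 = (-0.0883, -0.9961)
edge 4: e_4 = (+0.35, +2.67);  n_4 = (+0.9915, -0.1300)
∠(n_2, n_4) = 87.60°
δ = |180° − 87.60°| = 92.40°
92.40° > 2α = 69.98°  →  invalid

δ = 92.40°, invalid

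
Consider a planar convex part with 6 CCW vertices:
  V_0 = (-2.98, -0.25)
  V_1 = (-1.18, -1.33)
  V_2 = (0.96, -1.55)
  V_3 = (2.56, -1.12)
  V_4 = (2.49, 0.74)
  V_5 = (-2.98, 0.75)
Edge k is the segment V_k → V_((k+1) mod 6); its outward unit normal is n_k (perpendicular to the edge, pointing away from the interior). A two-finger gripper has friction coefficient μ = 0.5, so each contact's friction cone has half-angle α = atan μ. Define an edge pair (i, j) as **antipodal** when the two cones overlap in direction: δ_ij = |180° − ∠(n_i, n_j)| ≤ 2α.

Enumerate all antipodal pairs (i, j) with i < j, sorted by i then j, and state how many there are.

α = atan 0.5 = 26.57°;  2α = 53.13°
n_0 = (-0.5145, -0.8575)
n_1 = (-0.1023, -0.9948)
n_2 = (+0.2595, -0.9657)
n_3 = (+0.9993, +0.0376)
n_4 = (+0.0018, +1.0000)
n_5 = (-1.0000, -0.0000)
  (0,1): δ = 154.91°  ·
  (0,2): δ = 133.99°  ·
  (0,3): δ = 56.88°  ·
  (0,4): δ = 30.86°  ✓
  (0,5): δ = 120.96°  ·
  (1,2): δ = 159.09°  ·
  (1,3): δ = 81.98°  ·
  (1,4): δ = 5.76°  ✓
  (1,5): δ = 95.87°  ·
  (2,3): δ = 102.89°  ·
  (2,4): δ = 15.15°  ✓
  (2,5): δ = 74.96°  ·
  (3,4): δ = 92.26°  ·
  (3,5): δ = 2.16°  ✓
  (4,5): δ = 89.90°  ·
antipodal pairs: 4

count = 4; pairs: (0,4), (1,4), (2,4), (3,5)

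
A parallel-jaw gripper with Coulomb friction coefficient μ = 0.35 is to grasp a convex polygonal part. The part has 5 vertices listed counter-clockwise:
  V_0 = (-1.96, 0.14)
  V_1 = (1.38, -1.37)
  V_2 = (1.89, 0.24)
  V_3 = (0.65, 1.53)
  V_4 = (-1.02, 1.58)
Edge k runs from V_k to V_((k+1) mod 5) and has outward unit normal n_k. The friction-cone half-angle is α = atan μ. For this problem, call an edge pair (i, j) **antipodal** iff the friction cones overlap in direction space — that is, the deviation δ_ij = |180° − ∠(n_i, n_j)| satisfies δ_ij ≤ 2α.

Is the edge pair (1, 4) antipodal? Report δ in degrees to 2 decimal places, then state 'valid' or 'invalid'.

δ = 15.56°, valid

α = atan 0.35 = 19.29°;  2α = 38.58°
edge 1: e_1 = (+0.51, +1.61);  n_1 = (+0.9533, -0.3020)
edge 4: e_4 = (-0.94, -1.44);  n_4 = (-0.8374, +0.5466)
∠(n_1, n_4) = 164.44°
δ = |180° − 164.44°| = 15.56°
15.56° ≤ 2α = 38.58°  →  valid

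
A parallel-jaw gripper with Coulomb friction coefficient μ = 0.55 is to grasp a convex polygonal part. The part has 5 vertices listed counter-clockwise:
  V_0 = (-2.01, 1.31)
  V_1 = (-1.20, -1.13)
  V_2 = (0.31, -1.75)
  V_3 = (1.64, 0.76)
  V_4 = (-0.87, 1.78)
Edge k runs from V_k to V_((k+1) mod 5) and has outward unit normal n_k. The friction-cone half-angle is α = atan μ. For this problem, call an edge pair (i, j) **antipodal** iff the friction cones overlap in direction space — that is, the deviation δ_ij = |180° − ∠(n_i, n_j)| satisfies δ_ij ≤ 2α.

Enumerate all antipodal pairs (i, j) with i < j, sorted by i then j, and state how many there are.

count = 5; pairs: (0,2), (0,3), (1,3), (1,4), (2,4)

α = atan 0.55 = 28.81°;  2α = 57.62°
n_0 = (-0.9491, -0.3151)
n_1 = (-0.3798, -0.9251)
n_2 = (+0.8836, -0.4682)
n_3 = (+0.3765, +0.9264)
n_4 = (-0.3812, +0.9245)
  (0,1): δ = 130.69°  ·
  (0,2): δ = 46.28°  ✓
  (0,3): δ = 49.52°  ✓
  (0,4): δ = 94.04°  ·
  (1,2): δ = 95.60°  ·
  (1,3): δ = 0.21°  ✓
  (1,4): δ = 44.73°  ✓
  (2,3): δ = 84.20°  ·
  (2,4): δ = 39.68°  ✓
  (3,4): δ = 135.48°  ·
antipodal pairs: 5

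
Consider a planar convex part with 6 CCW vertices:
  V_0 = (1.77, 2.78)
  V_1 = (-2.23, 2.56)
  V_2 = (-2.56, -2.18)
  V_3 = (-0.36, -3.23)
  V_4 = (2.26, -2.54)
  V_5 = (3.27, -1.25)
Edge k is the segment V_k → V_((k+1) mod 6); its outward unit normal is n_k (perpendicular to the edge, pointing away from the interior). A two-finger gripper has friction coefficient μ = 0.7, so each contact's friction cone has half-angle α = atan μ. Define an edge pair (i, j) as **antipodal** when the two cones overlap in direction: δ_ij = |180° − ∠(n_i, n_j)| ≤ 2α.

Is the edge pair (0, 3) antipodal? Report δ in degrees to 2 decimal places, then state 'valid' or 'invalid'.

δ = 11.61°, valid

α = atan 0.7 = 34.99°;  2α = 69.98°
edge 0: e_0 = (-4.00, -0.22);  n_0 = (-0.0549, +0.9985)
edge 3: e_3 = (+2.62, +0.69);  n_3 = (+0.2547, -0.9670)
∠(n_0, n_3) = 168.39°
δ = |180° − 168.39°| = 11.61°
11.61° ≤ 2α = 69.98°  →  valid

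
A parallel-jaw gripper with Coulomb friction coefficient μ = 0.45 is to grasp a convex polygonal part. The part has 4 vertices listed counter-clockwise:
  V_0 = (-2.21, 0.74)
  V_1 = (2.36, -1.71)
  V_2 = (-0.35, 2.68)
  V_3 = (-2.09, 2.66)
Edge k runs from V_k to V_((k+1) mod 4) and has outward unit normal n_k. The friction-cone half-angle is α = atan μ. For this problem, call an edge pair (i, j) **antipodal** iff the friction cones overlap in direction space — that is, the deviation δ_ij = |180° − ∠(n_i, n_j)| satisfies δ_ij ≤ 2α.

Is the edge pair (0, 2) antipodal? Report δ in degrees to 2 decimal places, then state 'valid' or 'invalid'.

α = atan 0.45 = 24.23°;  2α = 48.46°
edge 0: e_0 = (+4.57, -2.45);  n_0 = (-0.4725, -0.8813)
edge 2: e_2 = (-1.74, -0.02);  n_2 = (-0.0115, +0.9999)
∠(n_0, n_2) = 151.15°
δ = |180° − 151.15°| = 28.85°
28.85° ≤ 2α = 48.46°  →  valid

δ = 28.85°, valid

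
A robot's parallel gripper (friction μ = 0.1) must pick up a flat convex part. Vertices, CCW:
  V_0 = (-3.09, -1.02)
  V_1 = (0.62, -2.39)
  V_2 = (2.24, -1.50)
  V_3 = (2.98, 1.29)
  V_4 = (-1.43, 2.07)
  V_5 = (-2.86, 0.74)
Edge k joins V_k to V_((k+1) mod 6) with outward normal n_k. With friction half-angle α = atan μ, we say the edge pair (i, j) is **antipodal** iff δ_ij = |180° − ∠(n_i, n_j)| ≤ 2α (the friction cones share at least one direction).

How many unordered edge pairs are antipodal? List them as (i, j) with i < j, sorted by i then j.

α = atan 0.1 = 5.71°;  2α = 11.42°
n_0 = (-0.3464, -0.9381)
n_1 = (+0.4815, -0.8764)
n_2 = (+0.9666, -0.2564)
n_3 = (+0.1742, +0.9847)
n_4 = (-0.6810, +0.7322)
n_5 = (-0.9916, +0.1296)
  (0,1): δ = 130.95°  ·
  (0,2): δ = 84.59°  ·
  (0,3): δ = 10.24°  ✓
  (0,4): δ = 63.19°  ·
  (0,5): δ = 102.82°  ·
  (1,2): δ = 133.64°  ·
  (1,3): δ = 38.81°  ·
  (1,4): δ = 14.14°  ·
  (1,5): δ = 53.77°  ·
  (2,3): δ = 85.18°  ·
  (2,4): δ = 32.22°  ·
  (2,5): δ = 7.41°  ✓
  (3,4): δ = 127.04°  ·
  (3,5): δ = 87.42°  ·
  (4,5): δ = 140.37°  ·
antipodal pairs: 2

count = 2; pairs: (0,3), (2,5)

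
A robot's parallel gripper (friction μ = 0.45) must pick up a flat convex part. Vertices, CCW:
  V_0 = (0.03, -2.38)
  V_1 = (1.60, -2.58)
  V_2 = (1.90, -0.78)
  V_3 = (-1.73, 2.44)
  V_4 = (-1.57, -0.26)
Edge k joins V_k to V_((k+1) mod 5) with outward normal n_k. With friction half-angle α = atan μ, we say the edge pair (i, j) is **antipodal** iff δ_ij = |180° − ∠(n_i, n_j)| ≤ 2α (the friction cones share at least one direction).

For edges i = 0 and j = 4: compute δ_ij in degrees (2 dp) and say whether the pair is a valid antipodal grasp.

α = atan 0.45 = 24.23°;  2α = 48.46°
edge 0: e_0 = (+1.57, -0.20);  n_0 = (-0.1264, -0.9920)
edge 4: e_4 = (+1.60, -2.12);  n_4 = (-0.7982, -0.6024)
∠(n_0, n_4) = 45.70°
δ = |180° − 45.70°| = 134.30°
134.30° > 2α = 48.46°  →  invalid

δ = 134.30°, invalid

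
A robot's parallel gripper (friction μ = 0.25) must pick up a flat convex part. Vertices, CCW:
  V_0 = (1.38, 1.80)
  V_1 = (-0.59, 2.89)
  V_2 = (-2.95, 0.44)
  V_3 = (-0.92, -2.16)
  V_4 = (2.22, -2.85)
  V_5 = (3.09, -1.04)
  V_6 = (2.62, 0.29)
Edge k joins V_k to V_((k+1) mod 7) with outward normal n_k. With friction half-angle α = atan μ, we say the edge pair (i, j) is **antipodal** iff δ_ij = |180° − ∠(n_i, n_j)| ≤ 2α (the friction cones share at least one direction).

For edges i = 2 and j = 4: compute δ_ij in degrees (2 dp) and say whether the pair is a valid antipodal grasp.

α = atan 0.25 = 14.04°;  2α = 28.07°
edge 2: e_2 = (+2.03, -2.60);  n_2 = (-0.7882, -0.6154)
edge 4: e_4 = (+0.87, +1.81);  n_4 = (+0.9013, -0.4332)
∠(n_2, n_4) = 116.35°
δ = |180° − 116.35°| = 63.65°
63.65° > 2α = 28.07°  →  invalid

δ = 63.65°, invalid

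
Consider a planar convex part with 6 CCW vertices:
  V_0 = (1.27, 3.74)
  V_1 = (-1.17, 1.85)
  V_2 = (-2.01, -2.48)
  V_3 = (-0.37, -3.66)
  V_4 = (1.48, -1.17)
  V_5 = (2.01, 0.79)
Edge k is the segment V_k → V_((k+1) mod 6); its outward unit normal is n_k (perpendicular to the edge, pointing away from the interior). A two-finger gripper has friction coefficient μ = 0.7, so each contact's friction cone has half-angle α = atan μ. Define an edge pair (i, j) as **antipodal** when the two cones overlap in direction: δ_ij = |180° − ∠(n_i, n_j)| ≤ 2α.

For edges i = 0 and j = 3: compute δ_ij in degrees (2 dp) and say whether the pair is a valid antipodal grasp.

δ = 15.63°, valid

α = atan 0.7 = 34.99°;  2α = 69.98°
edge 0: e_0 = (-2.44, -1.89);  n_0 = (-0.6124, +0.7906)
edge 3: e_3 = (+1.85, +2.49);  n_3 = (+0.8027, -0.5964)
∠(n_0, n_3) = 164.37°
δ = |180° − 164.37°| = 15.63°
15.63° ≤ 2α = 69.98°  →  valid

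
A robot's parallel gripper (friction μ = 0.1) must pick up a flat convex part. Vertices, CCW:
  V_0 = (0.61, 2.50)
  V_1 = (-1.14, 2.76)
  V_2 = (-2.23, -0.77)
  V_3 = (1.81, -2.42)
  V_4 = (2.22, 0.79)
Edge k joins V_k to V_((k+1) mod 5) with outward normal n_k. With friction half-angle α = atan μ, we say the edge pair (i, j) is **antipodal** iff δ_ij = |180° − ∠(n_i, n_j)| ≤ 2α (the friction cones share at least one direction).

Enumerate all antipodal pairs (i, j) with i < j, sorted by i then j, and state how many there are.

α = atan 0.1 = 5.71°;  2α = 11.42°
n_0 = (+0.1470, +0.9891)
n_1 = (-0.9555, +0.2950)
n_2 = (-0.3781, -0.9258)
n_3 = (+0.9919, -0.1267)
n_4 = (+0.7281, +0.6855)
  (0,1): δ = 98.71°  ·
  (0,2): δ = 13.77°  ·
  (0,3): δ = 91.17°  ·
  (0,4): δ = 141.73°  ·
  (1,2): δ = 95.06°  ·
  (1,3): δ = 9.88°  ✓
  (1,4): δ = 60.43°  ·
  (2,3): δ = 75.06°  ·
  (2,4): δ = 24.51°  ·
  (3,4): δ = 129.45°  ·
antipodal pairs: 1

count = 1; pairs: (1,3)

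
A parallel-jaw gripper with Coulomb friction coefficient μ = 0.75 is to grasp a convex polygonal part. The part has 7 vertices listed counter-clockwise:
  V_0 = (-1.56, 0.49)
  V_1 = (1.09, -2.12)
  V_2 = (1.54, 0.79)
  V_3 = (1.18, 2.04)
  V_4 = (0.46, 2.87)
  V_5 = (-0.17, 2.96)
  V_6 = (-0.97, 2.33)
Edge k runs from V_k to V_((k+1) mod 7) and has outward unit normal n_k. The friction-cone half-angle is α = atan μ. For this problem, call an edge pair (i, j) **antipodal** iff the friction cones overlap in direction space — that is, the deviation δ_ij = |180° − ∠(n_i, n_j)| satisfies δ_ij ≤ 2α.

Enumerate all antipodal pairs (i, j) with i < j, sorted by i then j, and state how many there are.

count = 9; pairs: (0,1), (0,2), (0,3), (0,4), (1,5), (1,6), (2,5), (2,6), (3,6)

α = atan 0.75 = 36.87°;  2α = 73.74°
n_0 = (-0.7017, -0.7125)
n_1 = (+0.9883, -0.1528)
n_2 = (+0.9609, +0.2768)
n_3 = (+0.7554, +0.6553)
n_4 = (+0.1414, +0.9899)
n_5 = (-0.6187, +0.7856)
n_6 = (-0.9522, +0.3053)
  (0,1): δ = 54.23°  ✓
  (0,2): δ = 29.37°  ✓
  (0,3): δ = 4.50°  ✓
  (0,4): δ = 36.43°  ✓
  (0,5): δ = 82.78°  ·
  (0,6): δ = 116.79°  ·
  (1,2): δ = 155.14°  ·
  (1,3): δ = 130.27°  ·
  (1,4): δ = 89.34°  ·
  (1,5): δ = 42.99°  ✓
  (1,6): δ = 8.99°  ✓
  (2,3): δ = 155.13°  ·
  (2,4): δ = 114.20°  ·
  (2,5): δ = 67.85°  ✓
  (2,6): δ = 33.84°  ✓
  (3,4): δ = 139.07°  ·
  (3,5): δ = 92.72°  ·
  (3,6): δ = 58.72°  ✓
  (4,5): δ = 133.65°  ·
  (4,6): δ = 99.65°  ·
  (5,6): δ = 146.00°  ·
antipodal pairs: 9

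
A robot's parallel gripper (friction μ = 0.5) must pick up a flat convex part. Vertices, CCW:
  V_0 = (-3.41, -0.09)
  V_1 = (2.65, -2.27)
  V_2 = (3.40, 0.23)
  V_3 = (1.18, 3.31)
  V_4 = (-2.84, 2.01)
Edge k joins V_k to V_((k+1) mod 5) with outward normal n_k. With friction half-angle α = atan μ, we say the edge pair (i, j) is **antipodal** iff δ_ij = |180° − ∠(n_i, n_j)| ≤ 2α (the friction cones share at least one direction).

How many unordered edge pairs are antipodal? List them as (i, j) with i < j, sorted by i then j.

α = atan 0.5 = 26.57°;  2α = 53.13°
n_0 = (-0.3385, -0.9410)
n_1 = (+0.9578, -0.2873)
n_2 = (+0.8112, +0.5847)
n_3 = (-0.3077, +0.9515)
n_4 = (-0.9651, +0.2620)
  (0,1): δ = 86.91°  ·
  (0,2): δ = 34.43°  ✓
  (0,3): δ = 37.71°  ✓
  (0,4): δ = 94.60°  ·
  (1,2): δ = 127.52°  ·
  (1,3): δ = 55.38°  ·
  (1,4): δ = 1.51°  ✓
  (2,3): δ = 107.86°  ·
  (2,4): δ = 50.97°  ✓
  (3,4): δ = 123.11°  ·
antipodal pairs: 4

count = 4; pairs: (0,2), (0,3), (1,4), (2,4)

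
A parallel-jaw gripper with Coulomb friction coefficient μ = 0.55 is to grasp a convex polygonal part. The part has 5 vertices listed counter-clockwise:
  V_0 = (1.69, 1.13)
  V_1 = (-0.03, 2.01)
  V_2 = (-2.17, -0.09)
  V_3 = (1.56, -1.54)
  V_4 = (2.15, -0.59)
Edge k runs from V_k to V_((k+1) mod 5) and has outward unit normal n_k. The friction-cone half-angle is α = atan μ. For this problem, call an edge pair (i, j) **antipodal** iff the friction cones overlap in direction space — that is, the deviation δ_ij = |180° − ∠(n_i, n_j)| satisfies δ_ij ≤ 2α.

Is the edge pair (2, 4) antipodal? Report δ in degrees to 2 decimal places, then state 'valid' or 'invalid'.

δ = 53.78°, valid

α = atan 0.55 = 28.81°;  2α = 57.62°
edge 2: e_2 = (+3.73, -1.45);  n_2 = (-0.3623, -0.9321)
edge 4: e_4 = (-0.46, +1.72);  n_4 = (+0.9660, +0.2584)
∠(n_2, n_4) = 126.22°
δ = |180° − 126.22°| = 53.78°
53.78° ≤ 2α = 57.62°  →  valid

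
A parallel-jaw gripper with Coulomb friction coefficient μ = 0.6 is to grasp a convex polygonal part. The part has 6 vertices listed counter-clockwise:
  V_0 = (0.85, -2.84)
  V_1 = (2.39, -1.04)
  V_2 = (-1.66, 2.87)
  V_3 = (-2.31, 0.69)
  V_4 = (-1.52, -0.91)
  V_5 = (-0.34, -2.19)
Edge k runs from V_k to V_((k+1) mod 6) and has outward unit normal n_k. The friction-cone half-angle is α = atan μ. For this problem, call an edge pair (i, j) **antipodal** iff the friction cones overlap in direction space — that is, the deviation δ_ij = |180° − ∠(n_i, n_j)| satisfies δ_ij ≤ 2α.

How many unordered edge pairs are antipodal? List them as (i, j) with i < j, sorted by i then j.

count = 4; pairs: (0,2), (1,3), (1,4), (1,5)

α = atan 0.6 = 30.96°;  2α = 61.93°
n_0 = (+0.7599, -0.6501)
n_1 = (+0.6946, +0.7194)
n_2 = (-0.9583, +0.2857)
n_3 = (-0.8967, -0.4427)
n_4 = (-0.7352, -0.6778)
n_5 = (-0.4794, -0.8776)
  (0,1): δ = 93.44°  ·
  (0,2): δ = 23.95°  ✓
  (0,3): δ = 66.83°  ·
  (0,4): δ = 83.22°  ·
  (0,5): δ = 101.90°  ·
  (1,2): δ = 62.61°  ·
  (1,3): δ = 19.73°  ✓
  (1,4): δ = 3.34°  ✓
  (1,5): δ = 15.35°  ✓
  (2,3): δ = 137.12°  ·
  (2,4): δ = 120.73°  ·
  (2,5): δ = 102.04°  ·
  (3,4): δ = 163.61°  ·
  (3,5): δ = 144.92°  ·
  (4,5): δ = 161.32°  ·
antipodal pairs: 4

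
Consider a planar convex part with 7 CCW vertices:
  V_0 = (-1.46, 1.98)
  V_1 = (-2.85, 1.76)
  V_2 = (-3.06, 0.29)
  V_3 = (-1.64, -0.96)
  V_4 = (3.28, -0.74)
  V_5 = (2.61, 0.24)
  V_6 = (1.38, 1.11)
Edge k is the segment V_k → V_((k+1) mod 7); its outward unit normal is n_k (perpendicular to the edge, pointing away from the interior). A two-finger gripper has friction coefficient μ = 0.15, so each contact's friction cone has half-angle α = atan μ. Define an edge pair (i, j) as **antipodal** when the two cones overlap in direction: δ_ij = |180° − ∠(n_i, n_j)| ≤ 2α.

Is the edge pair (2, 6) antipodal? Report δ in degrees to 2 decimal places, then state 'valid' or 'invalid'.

δ = 24.33°, invalid

α = atan 0.15 = 8.53°;  2α = 17.06°
edge 2: e_2 = (+1.42, -1.25);  n_2 = (-0.6607, -0.7506)
edge 6: e_6 = (-2.84, +0.87);  n_6 = (+0.2929, +0.9561)
∠(n_2, n_6) = 155.67°
δ = |180° − 155.67°| = 24.33°
24.33° > 2α = 17.06°  →  invalid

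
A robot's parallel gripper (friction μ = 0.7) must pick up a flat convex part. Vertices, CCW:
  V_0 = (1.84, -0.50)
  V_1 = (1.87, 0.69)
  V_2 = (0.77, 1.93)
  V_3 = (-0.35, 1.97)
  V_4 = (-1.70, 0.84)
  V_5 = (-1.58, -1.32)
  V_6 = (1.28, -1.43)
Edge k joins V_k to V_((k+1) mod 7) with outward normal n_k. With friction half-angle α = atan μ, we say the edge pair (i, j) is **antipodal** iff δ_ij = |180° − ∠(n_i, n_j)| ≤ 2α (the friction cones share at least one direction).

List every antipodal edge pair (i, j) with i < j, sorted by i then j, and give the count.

α = atan 0.7 = 34.99°;  2α = 69.98°
n_0 = (+0.9997, -0.0252)
n_1 = (+0.7481, +0.6636)
n_2 = (+0.0357, +0.9994)
n_3 = (-0.6419, +0.7668)
n_4 = (-0.9985, -0.0555)
n_5 = (-0.0384, -0.9993)
n_6 = (+0.8567, -0.5158)
  (0,1): δ = 136.98°  ·
  (0,2): δ = 90.60°  ·
  (0,3): δ = 48.63°  ✓
  (0,4): δ = 4.62°  ✓
  (0,5): δ = 89.24°  ·
  (0,6): δ = 150.39°  ·
  (1,2): δ = 133.62°  ·
  (1,3): δ = 91.65°  ·
  (1,4): δ = 38.40°  ✓
  (1,5): δ = 46.22°  ✓
  (1,6): δ = 107.37°  ·
  (2,3): δ = 138.02°  ·
  (2,4): δ = 84.77°  ·
  (2,5): δ = 0.16°  ✓
  (2,6): δ = 60.99°  ✓
  (3,4): δ = 126.75°  ·
  (3,5): δ = 42.13°  ✓
  (3,6): δ = 19.02°  ✓
  (4,5): δ = 95.38°  ·
  (4,6): δ = 34.23°  ✓
  (5,6): δ = 118.85°  ·
antipodal pairs: 9

count = 9; pairs: (0,3), (0,4), (1,4), (1,5), (2,5), (2,6), (3,5), (3,6), (4,6)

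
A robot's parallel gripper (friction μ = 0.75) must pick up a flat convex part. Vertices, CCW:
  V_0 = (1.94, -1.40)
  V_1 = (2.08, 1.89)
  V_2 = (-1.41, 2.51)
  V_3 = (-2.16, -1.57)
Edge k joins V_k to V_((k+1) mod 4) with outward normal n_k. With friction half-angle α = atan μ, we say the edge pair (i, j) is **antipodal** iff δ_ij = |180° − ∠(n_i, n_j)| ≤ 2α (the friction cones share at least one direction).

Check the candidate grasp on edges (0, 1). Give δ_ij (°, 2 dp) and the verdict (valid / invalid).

α = atan 0.75 = 36.87°;  2α = 73.74°
edge 0: e_0 = (+0.14, +3.29);  n_0 = (+0.9991, -0.0425)
edge 1: e_1 = (-3.49, +0.62);  n_1 = (+0.1749, +0.9846)
∠(n_0, n_1) = 82.36°
δ = |180° − 82.36°| = 97.64°
97.64° > 2α = 73.74°  →  invalid

δ = 97.64°, invalid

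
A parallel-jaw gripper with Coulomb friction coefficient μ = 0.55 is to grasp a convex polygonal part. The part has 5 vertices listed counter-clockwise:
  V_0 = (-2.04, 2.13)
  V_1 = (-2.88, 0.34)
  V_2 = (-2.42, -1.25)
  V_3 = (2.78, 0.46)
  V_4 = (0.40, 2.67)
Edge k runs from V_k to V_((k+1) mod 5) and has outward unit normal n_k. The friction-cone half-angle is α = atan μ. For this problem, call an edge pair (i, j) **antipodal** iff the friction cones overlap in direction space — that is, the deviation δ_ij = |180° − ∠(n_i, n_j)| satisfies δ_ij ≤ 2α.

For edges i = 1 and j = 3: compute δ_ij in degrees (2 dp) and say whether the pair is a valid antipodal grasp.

δ = 30.99°, valid

α = atan 0.55 = 28.81°;  2α = 57.62°
edge 1: e_1 = (+0.46, -1.59);  n_1 = (-0.9606, -0.2779)
edge 3: e_3 = (-2.38, +2.21);  n_3 = (+0.6805, +0.7328)
∠(n_1, n_3) = 149.01°
δ = |180° − 149.01°| = 30.99°
30.99° ≤ 2α = 57.62°  →  valid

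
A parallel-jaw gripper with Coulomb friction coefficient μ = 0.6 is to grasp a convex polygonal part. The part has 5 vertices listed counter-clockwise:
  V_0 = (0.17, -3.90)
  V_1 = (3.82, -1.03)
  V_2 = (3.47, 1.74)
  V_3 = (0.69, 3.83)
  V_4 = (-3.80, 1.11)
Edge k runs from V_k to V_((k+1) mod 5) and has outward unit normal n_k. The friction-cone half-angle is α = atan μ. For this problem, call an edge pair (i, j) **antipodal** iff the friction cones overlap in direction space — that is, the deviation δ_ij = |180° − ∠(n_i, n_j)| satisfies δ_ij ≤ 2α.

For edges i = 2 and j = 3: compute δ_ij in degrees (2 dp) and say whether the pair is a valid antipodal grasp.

δ = 111.86°, invalid

α = atan 0.6 = 30.96°;  2α = 61.93°
edge 2: e_2 = (-2.78, +2.09);  n_2 = (+0.6009, +0.7993)
edge 3: e_3 = (-4.49, -2.72);  n_3 = (-0.5181, +0.8553)
∠(n_2, n_3) = 68.14°
δ = |180° − 68.14°| = 111.86°
111.86° > 2α = 61.93°  →  invalid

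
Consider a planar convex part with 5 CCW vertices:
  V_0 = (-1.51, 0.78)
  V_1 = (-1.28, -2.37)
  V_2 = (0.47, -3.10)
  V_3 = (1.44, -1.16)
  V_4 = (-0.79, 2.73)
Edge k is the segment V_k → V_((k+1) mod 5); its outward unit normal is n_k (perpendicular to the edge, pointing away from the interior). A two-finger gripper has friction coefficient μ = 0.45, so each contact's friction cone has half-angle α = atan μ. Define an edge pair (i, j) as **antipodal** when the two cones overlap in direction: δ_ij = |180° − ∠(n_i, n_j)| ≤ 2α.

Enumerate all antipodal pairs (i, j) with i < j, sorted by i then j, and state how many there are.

count = 4; pairs: (0,2), (0,3), (1,3), (2,4)

α = atan 0.45 = 24.23°;  2α = 48.46°
n_0 = (-0.9973, -0.0728)
n_1 = (-0.3850, -0.9229)
n_2 = (+0.8944, -0.4472)
n_3 = (+0.8676, +0.4973)
n_4 = (-0.9381, +0.3464)
  (0,1): δ = 116.82°  ·
  (0,2): δ = 30.74°  ✓
  (0,3): δ = 25.65°  ✓
  (0,4): δ = 155.56°  ·
  (1,2): δ = 93.92°  ·
  (1,3): δ = 37.53°  ✓
  (1,4): δ = 92.38°  ·
  (2,3): δ = 123.61°  ·
  (2,4): δ = 6.30°  ✓
  (3,4): δ = 50.09°  ·
antipodal pairs: 4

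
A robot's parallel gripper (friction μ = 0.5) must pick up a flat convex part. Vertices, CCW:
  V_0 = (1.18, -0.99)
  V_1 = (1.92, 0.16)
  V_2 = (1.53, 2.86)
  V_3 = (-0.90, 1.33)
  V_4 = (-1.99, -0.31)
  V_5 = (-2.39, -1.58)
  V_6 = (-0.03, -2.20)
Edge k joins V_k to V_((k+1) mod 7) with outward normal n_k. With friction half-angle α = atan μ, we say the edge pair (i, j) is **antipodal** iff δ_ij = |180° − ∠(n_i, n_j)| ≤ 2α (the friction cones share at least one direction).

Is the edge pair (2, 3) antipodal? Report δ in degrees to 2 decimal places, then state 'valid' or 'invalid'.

α = atan 0.5 = 26.57°;  2α = 53.13°
edge 2: e_2 = (-2.43, -1.53);  n_2 = (-0.5328, +0.8462)
edge 3: e_3 = (-1.09, -1.64);  n_3 = (-0.8328, +0.5535)
∠(n_2, n_3) = 24.19°
δ = |180° − 24.19°| = 155.81°
155.81° > 2α = 53.13°  →  invalid

δ = 155.81°, invalid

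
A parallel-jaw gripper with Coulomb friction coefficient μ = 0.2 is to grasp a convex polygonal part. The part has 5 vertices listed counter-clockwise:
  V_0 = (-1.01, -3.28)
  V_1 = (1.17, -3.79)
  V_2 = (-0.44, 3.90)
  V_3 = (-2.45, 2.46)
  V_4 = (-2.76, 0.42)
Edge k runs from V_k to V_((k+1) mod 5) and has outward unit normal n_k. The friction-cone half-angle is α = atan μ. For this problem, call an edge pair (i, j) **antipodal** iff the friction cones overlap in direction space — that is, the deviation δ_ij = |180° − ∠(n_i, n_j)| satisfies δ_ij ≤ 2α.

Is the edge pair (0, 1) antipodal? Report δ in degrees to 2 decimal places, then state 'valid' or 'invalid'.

δ = 65.01°, invalid

α = atan 0.2 = 11.31°;  2α = 22.62°
edge 0: e_0 = (+2.18, -0.51);  n_0 = (-0.2278, -0.9737)
edge 1: e_1 = (-1.61, +7.69);  n_1 = (+0.9788, +0.2049)
∠(n_0, n_1) = 114.99°
δ = |180° − 114.99°| = 65.01°
65.01° > 2α = 22.62°  →  invalid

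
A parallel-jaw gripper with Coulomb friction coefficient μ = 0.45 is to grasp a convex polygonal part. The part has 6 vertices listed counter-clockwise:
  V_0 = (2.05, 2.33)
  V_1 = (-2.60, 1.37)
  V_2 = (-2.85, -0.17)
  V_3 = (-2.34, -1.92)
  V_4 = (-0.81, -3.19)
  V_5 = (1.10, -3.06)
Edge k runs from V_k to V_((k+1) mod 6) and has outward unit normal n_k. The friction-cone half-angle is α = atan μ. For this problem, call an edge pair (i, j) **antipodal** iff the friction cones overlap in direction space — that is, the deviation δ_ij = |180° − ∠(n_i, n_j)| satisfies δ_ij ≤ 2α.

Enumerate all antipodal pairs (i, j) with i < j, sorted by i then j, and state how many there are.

α = atan 0.45 = 24.23°;  2α = 48.46°
n_0 = (-0.2022, +0.9793)
n_1 = (-0.9871, +0.1602)
n_2 = (-0.9601, -0.2798)
n_3 = (-0.6387, -0.7695)
n_4 = (+0.0679, -0.9977)
n_5 = (+0.9848, -0.1736)
  (0,1): δ = 110.89°  ·
  (0,2): δ = 85.42°  ·
  (0,3): δ = 51.36°  ·
  (0,4): δ = 7.77°  ✓
  (0,5): δ = 68.34°  ·
  (1,2): δ = 154.53°  ·
  (1,3): δ = 120.47°  ·
  (1,4): δ = 76.89°  ·
  (1,5): δ = 0.78°  ✓
  (2,3): δ = 145.94°  ·
  (2,4): δ = 102.35°  ·
  (2,5): δ = 26.24°  ✓
  (3,4): δ = 136.41°  ·
  (3,5): δ = 60.30°  ·
  (4,5): δ = 103.89°  ·
antipodal pairs: 3

count = 3; pairs: (0,4), (1,5), (2,5)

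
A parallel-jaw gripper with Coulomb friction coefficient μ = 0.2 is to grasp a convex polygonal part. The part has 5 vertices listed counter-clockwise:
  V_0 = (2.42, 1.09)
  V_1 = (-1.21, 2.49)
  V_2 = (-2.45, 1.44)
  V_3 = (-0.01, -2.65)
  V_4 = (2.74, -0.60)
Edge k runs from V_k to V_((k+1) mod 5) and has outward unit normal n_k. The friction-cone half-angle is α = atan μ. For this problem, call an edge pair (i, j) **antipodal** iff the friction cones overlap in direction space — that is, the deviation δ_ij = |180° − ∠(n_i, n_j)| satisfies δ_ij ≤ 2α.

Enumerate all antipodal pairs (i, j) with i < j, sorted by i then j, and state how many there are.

α = atan 0.2 = 11.31°;  2α = 22.62°
n_0 = (+0.3598, +0.9330)
n_1 = (-0.6462, +0.7632)
n_2 = (-0.8588, -0.5123)
n_3 = (+0.5977, -0.8017)
n_4 = (+0.9825, +0.1860)
  (0,1): δ = 118.65°  ·
  (0,2): δ = 38.09°  ·
  (0,3): δ = 57.79°  ·
  (0,4): δ = 121.81°  ·
  (1,2): δ = 99.44°  ·
  (1,3): δ = 3.55°  ✓
  (1,4): δ = 60.46°  ·
  (2,3): δ = 84.12°  ·
  (2,4): δ = 20.10°  ✓
  (3,4): δ = 115.98°  ·
antipodal pairs: 2

count = 2; pairs: (1,3), (2,4)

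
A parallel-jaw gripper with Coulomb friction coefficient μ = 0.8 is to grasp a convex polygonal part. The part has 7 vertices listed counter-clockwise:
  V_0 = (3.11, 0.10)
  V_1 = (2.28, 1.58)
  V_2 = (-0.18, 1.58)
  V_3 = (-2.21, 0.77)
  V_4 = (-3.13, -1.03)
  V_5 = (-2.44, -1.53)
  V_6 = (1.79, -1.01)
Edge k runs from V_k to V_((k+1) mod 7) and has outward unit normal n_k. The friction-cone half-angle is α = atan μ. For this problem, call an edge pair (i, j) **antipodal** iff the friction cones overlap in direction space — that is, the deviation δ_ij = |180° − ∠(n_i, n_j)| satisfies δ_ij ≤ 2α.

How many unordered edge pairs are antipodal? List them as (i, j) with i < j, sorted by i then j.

count = 11; pairs: (0,3), (0,4), (0,5), (1,4), (1,5), (1,6), (2,4), (2,5), (2,6), (3,5), (3,6)

α = atan 0.8 = 38.66°;  2α = 77.32°
n_0 = (+0.8722, +0.4891)
n_1 = (+0.0000, +1.0000)
n_2 = (-0.3706, +0.9288)
n_3 = (-0.8904, +0.4551)
n_4 = (-0.5868, -0.8097)
n_5 = (+0.1220, -0.9925)
n_6 = (+0.6436, -0.7654)
  (0,1): δ = 119.28°  ·
  (0,2): δ = 97.53°  ·
  (0,3): δ = 56.36°  ✓
  (0,4): δ = 24.79°  ✓
  (0,5): δ = 67.72°  ✓
  (0,6): δ = 100.78°  ·
  (1,2): δ = 158.25°  ·
  (1,3): δ = 117.07°  ·
  (1,4): δ = 35.93°  ✓
  (1,5): δ = 7.01°  ✓
  (1,6): δ = 40.06°  ✓
  (2,3): δ = 138.82°  ·
  (2,4): δ = 57.68°  ✓
  (2,5): δ = 14.74°  ✓
  (2,6): δ = 18.31°  ✓
  (3,4): δ = 98.86°  ·
  (3,5): δ = 55.92°  ✓
  (3,6): δ = 22.87°  ✓
  (4,5): δ = 137.06°  ·
  (4,6): δ = 104.01°  ·
  (5,6): δ = 146.95°  ·
antipodal pairs: 11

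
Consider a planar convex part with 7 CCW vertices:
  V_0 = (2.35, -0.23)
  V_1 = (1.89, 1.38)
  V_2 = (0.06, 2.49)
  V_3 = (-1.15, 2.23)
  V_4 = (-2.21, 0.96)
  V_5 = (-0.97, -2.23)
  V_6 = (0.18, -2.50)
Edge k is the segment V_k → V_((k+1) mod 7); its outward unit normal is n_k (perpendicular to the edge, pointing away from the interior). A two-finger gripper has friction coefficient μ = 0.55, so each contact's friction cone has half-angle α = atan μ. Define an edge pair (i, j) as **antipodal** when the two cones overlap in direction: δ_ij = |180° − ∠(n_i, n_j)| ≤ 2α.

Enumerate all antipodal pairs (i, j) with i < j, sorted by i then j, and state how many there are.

count = 7; pairs: (0,3), (0,4), (1,4), (1,5), (2,5), (2,6), (3,6)

α = atan 0.55 = 28.81°;  2α = 57.62°
n_0 = (+0.9615, +0.2747)
n_1 = (+0.5186, +0.8550)
n_2 = (-0.2101, +0.9777)
n_3 = (-0.7677, +0.6408)
n_4 = (-0.9321, -0.3623)
n_5 = (-0.2286, -0.9735)
n_6 = (+0.7228, -0.6910)
  (0,1): δ = 137.18°  ·
  (0,2): δ = 93.82°  ·
  (0,3): δ = 55.80°  ✓
  (0,4): δ = 5.30°  ✓
  (0,5): δ = 60.84°  ·
  (0,6): δ = 120.34°  ·
  (1,2): δ = 136.63°  ·
  (1,3): δ = 98.61°  ·
  (1,4): δ = 37.52°  ✓
  (1,5): δ = 18.03°  ✓
  (1,6): δ = 77.53°  ·
  (2,3): δ = 141.98°  ·
  (2,4): δ = 80.89°  ·
  (2,5): δ = 25.34°  ✓
  (2,6): δ = 34.16°  ✓
  (3,4): δ = 118.91°  ·
  (3,5): δ = 63.36°  ·
  (3,6): δ = 3.86°  ✓
  (4,5): δ = 124.45°  ·
  (4,6): δ = 64.95°  ·
  (5,6): δ = 120.50°  ·
antipodal pairs: 7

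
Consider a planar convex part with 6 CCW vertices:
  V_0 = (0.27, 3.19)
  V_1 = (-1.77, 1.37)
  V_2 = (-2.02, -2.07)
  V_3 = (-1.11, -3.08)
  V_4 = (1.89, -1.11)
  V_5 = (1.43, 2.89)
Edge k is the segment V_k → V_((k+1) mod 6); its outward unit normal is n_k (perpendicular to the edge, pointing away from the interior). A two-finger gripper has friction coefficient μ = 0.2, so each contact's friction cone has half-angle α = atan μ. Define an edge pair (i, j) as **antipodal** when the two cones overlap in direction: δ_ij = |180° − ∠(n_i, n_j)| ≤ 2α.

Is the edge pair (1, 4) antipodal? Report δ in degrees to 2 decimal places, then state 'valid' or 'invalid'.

δ = 10.72°, valid

α = atan 0.2 = 11.31°;  2α = 22.62°
edge 1: e_1 = (-0.25, -3.44);  n_1 = (-0.9974, +0.0725)
edge 4: e_4 = (-0.46, +4.00);  n_4 = (+0.9935, +0.1142)
∠(n_1, n_4) = 169.28°
δ = |180° − 169.28°| = 10.72°
10.72° ≤ 2α = 22.62°  →  valid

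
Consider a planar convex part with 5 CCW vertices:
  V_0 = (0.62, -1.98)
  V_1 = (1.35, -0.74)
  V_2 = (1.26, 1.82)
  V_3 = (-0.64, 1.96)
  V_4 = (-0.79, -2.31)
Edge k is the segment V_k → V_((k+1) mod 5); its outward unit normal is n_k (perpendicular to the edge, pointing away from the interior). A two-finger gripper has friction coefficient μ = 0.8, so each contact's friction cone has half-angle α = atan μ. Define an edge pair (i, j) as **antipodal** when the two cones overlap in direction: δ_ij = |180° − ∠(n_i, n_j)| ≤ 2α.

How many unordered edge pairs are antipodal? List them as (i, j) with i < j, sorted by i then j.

α = atan 0.8 = 38.66°;  2α = 77.32°
n_0 = (+0.8618, -0.5073)
n_1 = (+0.9994, +0.0351)
n_2 = (+0.0735, +0.9973)
n_3 = (-0.9994, +0.0351)
n_4 = (+0.2279, -0.9737)
  (0,1): δ = 147.50°  ·
  (0,2): δ = 63.73°  ✓
  (0,3): δ = 28.47°  ✓
  (0,4): δ = 133.66°  ·
  (1,2): δ = 96.23°  ·
  (1,3): δ = 4.03°  ✓
  (1,4): δ = 101.16°  ·
  (2,3): δ = 87.80°  ·
  (2,4): δ = 17.39°  ✓
  (3,4): δ = 74.82°  ✓
antipodal pairs: 5

count = 5; pairs: (0,2), (0,3), (1,3), (2,4), (3,4)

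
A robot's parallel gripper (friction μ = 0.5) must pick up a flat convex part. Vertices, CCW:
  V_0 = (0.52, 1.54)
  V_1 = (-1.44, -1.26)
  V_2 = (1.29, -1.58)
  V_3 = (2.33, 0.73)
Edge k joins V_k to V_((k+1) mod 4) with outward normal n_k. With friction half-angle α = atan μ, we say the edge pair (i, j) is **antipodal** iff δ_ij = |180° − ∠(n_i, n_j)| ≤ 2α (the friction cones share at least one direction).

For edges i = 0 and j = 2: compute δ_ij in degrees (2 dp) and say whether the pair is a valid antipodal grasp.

α = atan 0.5 = 26.57°;  2α = 53.13°
edge 0: e_0 = (-1.96, -2.80);  n_0 = (-0.8192, +0.5735)
edge 2: e_2 = (+1.04, +2.31);  n_2 = (+0.9118, -0.4105)
∠(n_0, n_2) = 169.25°
δ = |180° − 169.25°| = 10.75°
10.75° ≤ 2α = 53.13°  →  valid

δ = 10.75°, valid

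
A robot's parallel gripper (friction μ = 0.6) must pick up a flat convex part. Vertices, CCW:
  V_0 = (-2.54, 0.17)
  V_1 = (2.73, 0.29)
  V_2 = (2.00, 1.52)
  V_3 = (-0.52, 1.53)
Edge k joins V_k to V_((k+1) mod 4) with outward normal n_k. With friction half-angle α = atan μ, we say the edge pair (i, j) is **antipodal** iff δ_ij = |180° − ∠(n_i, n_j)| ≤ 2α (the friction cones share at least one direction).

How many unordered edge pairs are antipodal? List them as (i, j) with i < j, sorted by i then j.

α = atan 0.6 = 30.96°;  2α = 61.93°
n_0 = (+0.0228, -0.9997)
n_1 = (+0.8600, +0.5104)
n_2 = (+0.0040, +1.0000)
n_3 = (-0.5585, +0.8295)
  (0,1): δ = 60.62°  ✓
  (0,2): δ = 1.53°  ✓
  (0,3): δ = 32.65°  ✓
  (1,2): δ = 120.92°  ·
  (1,3): δ = 86.74°  ·
  (2,3): δ = 145.82°  ·
antipodal pairs: 3

count = 3; pairs: (0,1), (0,2), (0,3)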